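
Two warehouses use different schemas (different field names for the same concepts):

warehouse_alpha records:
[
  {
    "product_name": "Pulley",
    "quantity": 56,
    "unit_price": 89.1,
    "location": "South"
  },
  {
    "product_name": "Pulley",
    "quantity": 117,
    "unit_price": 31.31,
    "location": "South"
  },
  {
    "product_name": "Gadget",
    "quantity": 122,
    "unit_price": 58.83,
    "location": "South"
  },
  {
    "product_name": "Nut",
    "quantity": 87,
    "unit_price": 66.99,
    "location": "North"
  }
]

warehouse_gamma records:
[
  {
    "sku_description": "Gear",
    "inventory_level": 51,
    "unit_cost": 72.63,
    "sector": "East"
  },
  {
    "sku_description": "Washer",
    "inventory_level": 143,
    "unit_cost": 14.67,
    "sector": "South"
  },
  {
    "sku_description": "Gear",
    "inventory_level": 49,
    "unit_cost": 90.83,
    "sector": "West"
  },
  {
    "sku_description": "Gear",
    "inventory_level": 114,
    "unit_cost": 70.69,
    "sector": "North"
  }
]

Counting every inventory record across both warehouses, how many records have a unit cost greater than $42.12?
6

Schema mapping: "unit_price" (warehouse_alpha) = "unit_cost" (warehouse_gamma) = unit cost

Records > $42.12 in warehouse_alpha: 3
Records > $42.12 in warehouse_gamma: 3

Total count: 3 + 3 = 6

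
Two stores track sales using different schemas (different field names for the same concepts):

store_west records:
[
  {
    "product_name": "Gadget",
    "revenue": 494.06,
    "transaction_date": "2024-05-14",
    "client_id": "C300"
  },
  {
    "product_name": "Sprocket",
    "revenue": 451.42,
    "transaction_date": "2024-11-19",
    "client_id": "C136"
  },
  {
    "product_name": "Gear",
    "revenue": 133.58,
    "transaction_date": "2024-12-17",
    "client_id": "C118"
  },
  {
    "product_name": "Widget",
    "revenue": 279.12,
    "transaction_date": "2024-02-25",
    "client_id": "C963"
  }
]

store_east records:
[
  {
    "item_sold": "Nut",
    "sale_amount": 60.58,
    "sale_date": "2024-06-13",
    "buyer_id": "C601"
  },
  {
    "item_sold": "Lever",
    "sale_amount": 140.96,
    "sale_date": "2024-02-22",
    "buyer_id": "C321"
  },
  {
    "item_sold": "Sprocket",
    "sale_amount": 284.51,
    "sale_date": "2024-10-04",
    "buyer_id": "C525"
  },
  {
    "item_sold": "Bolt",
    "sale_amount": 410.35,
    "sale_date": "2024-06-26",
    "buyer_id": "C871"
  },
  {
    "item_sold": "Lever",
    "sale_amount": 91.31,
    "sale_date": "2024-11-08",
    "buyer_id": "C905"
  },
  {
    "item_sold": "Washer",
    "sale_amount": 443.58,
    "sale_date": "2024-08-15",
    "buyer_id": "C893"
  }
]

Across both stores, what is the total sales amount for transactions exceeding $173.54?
2363.04

Schema mapping: "revenue" (store_west) = "sale_amount" (store_east) = sale amount

Sum of sales > $173.54 in store_west: 1224.6
Sum of sales > $173.54 in store_east: 1138.44

Total: 1224.6 + 1138.44 = 2363.04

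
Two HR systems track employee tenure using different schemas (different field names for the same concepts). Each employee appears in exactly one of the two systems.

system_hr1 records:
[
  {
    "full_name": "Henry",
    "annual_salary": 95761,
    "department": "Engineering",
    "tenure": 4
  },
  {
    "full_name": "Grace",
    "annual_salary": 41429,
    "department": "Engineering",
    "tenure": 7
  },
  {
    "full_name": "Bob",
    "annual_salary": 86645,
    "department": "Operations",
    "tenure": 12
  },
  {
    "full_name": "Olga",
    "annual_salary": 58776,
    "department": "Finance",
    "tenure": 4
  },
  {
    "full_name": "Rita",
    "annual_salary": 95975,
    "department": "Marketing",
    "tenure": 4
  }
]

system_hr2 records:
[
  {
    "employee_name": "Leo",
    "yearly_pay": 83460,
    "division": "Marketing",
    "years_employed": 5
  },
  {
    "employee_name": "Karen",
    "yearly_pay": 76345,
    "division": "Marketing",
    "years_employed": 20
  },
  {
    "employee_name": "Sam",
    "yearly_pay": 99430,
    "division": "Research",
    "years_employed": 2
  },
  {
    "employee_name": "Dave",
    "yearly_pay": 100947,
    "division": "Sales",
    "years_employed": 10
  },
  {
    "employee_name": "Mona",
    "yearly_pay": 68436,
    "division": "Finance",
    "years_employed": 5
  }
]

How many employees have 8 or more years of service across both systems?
3

Reconcile schemas: "tenure" (system_hr1) = "years_employed" (system_hr2) = years of service

From system_hr1: 1 employees with >= 8 years
From system_hr2: 2 employees with >= 8 years

Total: 1 + 2 = 3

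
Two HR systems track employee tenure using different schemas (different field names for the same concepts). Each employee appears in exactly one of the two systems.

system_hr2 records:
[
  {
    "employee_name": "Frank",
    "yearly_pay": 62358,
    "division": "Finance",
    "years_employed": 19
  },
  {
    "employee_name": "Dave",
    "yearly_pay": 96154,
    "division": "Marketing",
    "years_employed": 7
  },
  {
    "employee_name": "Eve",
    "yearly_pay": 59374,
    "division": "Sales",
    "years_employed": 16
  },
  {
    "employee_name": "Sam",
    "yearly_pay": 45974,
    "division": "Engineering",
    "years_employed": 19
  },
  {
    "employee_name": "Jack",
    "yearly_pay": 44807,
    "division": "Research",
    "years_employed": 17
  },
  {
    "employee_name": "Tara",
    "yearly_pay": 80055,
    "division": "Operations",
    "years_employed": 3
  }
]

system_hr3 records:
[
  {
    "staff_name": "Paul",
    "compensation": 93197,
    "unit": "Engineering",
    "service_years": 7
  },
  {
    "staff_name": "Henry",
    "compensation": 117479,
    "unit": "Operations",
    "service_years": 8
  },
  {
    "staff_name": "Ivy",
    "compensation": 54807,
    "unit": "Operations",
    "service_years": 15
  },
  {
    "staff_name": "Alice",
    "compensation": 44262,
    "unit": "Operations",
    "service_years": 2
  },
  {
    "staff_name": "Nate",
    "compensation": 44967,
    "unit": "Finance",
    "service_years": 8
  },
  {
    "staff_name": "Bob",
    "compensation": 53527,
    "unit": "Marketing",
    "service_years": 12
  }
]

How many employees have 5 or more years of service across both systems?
10

Reconcile schemas: "years_employed" (system_hr2) = "service_years" (system_hr3) = years of service

From system_hr2: 5 employees with >= 5 years
From system_hr3: 5 employees with >= 5 years

Total: 5 + 5 = 10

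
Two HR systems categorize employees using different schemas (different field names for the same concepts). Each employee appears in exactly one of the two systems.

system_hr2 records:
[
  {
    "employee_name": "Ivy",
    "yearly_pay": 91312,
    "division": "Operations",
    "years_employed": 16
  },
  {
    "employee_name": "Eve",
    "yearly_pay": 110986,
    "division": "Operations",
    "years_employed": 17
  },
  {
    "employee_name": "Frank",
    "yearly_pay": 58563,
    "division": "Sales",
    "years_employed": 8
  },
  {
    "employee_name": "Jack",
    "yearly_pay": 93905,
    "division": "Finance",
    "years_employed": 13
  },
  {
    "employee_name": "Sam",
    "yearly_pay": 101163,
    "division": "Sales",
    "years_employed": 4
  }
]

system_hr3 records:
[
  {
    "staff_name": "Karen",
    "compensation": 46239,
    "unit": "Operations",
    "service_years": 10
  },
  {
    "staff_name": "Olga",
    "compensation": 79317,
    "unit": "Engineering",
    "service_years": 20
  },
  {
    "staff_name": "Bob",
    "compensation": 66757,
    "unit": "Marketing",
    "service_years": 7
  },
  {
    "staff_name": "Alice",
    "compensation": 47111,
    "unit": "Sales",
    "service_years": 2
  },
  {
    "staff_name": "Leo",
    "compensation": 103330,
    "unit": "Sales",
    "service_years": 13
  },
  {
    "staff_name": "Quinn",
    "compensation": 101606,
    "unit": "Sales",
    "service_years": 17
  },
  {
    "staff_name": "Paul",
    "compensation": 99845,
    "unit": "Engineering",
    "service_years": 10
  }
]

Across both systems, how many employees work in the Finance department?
1

Schema mapping: "division" (system_hr2) = "unit" (system_hr3) = department

Finance employees in system_hr2: 1
Finance employees in system_hr3: 0

Total in Finance: 1 + 0 = 1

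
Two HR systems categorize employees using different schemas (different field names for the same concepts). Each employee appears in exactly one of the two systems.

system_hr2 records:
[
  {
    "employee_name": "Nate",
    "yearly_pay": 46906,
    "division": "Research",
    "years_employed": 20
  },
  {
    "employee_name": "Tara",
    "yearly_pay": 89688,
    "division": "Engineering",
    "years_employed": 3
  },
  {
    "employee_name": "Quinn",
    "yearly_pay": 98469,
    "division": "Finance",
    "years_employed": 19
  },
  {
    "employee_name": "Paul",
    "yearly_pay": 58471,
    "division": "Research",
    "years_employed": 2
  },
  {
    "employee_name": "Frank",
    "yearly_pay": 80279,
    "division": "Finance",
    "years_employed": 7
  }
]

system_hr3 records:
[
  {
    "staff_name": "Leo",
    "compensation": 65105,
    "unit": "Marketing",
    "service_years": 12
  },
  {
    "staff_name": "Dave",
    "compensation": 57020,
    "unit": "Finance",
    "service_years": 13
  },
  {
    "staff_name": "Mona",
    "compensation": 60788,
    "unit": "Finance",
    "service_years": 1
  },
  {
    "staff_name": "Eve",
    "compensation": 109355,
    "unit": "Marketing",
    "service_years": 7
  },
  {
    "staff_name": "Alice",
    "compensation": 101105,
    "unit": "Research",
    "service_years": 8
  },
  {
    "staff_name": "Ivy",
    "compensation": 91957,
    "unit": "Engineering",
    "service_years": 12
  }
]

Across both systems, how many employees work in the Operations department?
0

Schema mapping: "division" (system_hr2) = "unit" (system_hr3) = department

Operations employees in system_hr2: 0
Operations employees in system_hr3: 0

Total in Operations: 0 + 0 = 0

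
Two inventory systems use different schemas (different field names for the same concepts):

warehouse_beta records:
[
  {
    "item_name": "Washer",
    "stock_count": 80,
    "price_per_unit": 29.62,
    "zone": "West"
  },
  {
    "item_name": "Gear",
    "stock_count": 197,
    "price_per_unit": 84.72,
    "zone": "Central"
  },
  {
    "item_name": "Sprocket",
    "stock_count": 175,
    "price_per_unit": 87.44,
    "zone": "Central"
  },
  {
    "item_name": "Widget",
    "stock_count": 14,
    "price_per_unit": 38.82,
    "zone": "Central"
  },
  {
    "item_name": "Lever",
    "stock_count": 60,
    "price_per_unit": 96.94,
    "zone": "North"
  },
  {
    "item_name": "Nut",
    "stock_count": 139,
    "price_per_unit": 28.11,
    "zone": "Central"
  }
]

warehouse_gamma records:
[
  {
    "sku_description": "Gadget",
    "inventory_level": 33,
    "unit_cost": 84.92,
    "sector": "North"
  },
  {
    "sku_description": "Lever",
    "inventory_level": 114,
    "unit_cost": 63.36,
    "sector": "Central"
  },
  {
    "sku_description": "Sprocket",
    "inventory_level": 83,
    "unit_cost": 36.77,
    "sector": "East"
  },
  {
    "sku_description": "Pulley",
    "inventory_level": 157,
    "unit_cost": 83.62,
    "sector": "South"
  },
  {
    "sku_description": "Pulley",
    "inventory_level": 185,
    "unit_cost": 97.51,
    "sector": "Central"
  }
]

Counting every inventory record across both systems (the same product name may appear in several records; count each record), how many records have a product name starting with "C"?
0

Schema mapping: "item_name" (warehouse_beta) = "sku_description" (warehouse_gamma) = product name

Records with product name starting with "C" in warehouse_beta: 0
Records with product name starting with "C" in warehouse_gamma: 0

Total: 0 + 0 = 0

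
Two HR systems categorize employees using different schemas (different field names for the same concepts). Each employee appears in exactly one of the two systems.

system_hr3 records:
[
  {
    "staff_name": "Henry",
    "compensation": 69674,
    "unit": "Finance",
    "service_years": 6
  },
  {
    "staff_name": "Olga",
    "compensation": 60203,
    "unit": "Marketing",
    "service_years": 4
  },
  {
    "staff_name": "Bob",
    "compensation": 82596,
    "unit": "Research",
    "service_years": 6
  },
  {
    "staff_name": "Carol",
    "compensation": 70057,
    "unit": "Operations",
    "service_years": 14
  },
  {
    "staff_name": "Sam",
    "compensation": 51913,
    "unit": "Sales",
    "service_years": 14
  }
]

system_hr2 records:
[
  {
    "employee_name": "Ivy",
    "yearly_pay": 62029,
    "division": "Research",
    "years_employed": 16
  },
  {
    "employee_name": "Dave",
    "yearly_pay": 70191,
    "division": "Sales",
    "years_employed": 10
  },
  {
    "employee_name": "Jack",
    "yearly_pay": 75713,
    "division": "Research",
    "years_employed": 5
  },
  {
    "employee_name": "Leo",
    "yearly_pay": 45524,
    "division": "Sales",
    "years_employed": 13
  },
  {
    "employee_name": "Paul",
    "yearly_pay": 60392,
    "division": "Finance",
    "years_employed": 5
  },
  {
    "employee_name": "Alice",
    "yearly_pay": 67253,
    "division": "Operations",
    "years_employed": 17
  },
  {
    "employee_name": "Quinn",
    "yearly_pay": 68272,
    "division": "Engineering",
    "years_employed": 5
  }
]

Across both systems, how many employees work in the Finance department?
2

Schema mapping: "unit" (system_hr3) = "division" (system_hr2) = department

Finance employees in system_hr3: 1
Finance employees in system_hr2: 1

Total in Finance: 1 + 1 = 2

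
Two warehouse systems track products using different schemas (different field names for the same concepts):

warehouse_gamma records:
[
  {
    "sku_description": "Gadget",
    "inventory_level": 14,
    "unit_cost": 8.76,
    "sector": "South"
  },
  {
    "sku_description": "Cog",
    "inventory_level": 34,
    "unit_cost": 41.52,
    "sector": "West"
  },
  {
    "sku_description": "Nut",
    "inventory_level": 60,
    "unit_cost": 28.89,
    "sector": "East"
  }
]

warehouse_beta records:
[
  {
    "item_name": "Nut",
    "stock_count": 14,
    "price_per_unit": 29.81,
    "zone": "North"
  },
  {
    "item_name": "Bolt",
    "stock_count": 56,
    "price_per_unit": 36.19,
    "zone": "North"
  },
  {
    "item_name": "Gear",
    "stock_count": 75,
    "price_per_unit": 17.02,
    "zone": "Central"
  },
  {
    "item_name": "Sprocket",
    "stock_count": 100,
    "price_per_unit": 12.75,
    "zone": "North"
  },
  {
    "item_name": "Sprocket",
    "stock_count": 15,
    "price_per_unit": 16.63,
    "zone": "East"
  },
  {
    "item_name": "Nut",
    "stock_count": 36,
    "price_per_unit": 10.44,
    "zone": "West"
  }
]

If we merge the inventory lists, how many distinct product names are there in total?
6

Schema mapping: "sku_description" (warehouse_gamma) = "item_name" (warehouse_beta) = product name

Products in warehouse_gamma: ['Cog', 'Gadget', 'Nut']
Products in warehouse_beta: ['Bolt', 'Gear', 'Nut', 'Sprocket']

Union (unique products): ['Bolt', 'Cog', 'Gadget', 'Gear', 'Nut', 'Sprocket']
Count: 6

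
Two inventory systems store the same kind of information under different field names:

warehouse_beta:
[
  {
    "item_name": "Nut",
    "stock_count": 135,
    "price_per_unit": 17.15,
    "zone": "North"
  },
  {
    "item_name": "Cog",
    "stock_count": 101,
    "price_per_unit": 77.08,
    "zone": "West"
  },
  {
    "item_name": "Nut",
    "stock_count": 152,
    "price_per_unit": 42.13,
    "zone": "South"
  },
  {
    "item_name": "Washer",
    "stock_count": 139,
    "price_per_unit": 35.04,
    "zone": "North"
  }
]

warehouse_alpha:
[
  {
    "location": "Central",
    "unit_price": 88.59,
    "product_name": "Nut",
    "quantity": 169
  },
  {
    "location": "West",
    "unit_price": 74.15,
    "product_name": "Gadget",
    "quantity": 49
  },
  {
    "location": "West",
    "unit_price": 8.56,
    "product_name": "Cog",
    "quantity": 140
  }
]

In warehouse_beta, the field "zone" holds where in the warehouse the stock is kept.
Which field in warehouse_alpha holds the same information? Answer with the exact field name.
location

In warehouse_beta, "zone" holds where in the warehouse the stock is kept.
The fields in warehouse_alpha are: "location", "unit_price", "product_name", "quantity".
"location" is the match: the name refers to the same concept and its values are area labels (e.g. 'Central', 'West').
The other fields ("unit_price", "product_name", "quantity") hold different kinds of data.

So "zone" in warehouse_beta corresponds to "location" in warehouse_alpha.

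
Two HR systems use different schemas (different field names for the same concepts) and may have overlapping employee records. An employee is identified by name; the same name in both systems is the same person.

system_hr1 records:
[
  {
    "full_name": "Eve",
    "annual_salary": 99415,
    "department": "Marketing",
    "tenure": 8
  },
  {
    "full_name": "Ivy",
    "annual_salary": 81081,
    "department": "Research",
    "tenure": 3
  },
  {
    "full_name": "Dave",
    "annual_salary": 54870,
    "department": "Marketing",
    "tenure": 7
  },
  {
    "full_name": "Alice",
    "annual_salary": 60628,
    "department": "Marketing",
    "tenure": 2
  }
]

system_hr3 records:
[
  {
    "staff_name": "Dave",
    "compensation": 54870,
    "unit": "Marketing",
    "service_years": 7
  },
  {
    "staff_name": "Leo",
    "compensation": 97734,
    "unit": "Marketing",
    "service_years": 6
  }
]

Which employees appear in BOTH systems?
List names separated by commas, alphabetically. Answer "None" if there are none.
Dave

Schema mapping: "full_name" (system_hr1) = "staff_name" (system_hr3) = employee name

Names in system_hr1: ['Alice', 'Dave', 'Eve', 'Ivy']
Names in system_hr3: ['Dave', 'Leo']

Intersection: ['Dave']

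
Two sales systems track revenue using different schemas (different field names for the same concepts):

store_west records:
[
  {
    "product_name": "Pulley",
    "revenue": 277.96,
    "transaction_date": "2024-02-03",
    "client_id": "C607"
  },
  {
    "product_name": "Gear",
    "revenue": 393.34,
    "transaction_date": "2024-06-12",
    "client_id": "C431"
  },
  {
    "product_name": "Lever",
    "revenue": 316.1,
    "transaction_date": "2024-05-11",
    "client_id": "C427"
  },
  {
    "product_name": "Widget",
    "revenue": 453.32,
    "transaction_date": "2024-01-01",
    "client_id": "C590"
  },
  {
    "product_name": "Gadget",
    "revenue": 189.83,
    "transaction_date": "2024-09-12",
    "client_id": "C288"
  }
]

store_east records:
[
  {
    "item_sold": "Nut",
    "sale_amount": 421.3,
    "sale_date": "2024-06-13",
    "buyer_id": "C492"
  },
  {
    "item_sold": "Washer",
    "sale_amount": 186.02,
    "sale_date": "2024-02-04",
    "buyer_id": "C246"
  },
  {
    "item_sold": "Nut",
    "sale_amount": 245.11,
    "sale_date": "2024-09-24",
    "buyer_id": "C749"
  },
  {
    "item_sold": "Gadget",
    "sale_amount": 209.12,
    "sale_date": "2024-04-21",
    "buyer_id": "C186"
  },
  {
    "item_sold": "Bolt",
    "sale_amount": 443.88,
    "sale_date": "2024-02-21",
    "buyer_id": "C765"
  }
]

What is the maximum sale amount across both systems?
453.32

Reconcile: "revenue" (store_west) = "sale_amount" (store_east) = sale amount

Maximum in store_west: 453.32
Maximum in store_east: 443.88

Overall maximum: max(453.32, 443.88) = 453.32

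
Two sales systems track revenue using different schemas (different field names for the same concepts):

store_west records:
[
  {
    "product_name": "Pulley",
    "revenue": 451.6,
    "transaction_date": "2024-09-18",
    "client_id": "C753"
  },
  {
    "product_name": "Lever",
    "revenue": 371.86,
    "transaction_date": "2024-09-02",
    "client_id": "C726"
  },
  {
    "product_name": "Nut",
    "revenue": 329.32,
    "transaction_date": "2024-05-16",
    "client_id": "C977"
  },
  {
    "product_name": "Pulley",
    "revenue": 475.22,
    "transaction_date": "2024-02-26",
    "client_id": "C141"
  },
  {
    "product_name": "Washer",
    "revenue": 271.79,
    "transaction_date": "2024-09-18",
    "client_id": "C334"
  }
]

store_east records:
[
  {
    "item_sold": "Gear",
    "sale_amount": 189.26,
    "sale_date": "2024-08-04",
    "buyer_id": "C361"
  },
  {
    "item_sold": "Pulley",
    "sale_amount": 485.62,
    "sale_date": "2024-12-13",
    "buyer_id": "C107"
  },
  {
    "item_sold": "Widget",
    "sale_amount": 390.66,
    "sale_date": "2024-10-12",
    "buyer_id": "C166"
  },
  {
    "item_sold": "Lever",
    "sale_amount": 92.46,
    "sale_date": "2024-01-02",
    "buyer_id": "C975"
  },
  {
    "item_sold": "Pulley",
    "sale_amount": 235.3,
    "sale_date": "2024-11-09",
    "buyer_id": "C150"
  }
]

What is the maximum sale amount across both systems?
485.62

Reconcile: "revenue" (store_west) = "sale_amount" (store_east) = sale amount

Maximum in store_west: 475.22
Maximum in store_east: 485.62

Overall maximum: max(475.22, 485.62) = 485.62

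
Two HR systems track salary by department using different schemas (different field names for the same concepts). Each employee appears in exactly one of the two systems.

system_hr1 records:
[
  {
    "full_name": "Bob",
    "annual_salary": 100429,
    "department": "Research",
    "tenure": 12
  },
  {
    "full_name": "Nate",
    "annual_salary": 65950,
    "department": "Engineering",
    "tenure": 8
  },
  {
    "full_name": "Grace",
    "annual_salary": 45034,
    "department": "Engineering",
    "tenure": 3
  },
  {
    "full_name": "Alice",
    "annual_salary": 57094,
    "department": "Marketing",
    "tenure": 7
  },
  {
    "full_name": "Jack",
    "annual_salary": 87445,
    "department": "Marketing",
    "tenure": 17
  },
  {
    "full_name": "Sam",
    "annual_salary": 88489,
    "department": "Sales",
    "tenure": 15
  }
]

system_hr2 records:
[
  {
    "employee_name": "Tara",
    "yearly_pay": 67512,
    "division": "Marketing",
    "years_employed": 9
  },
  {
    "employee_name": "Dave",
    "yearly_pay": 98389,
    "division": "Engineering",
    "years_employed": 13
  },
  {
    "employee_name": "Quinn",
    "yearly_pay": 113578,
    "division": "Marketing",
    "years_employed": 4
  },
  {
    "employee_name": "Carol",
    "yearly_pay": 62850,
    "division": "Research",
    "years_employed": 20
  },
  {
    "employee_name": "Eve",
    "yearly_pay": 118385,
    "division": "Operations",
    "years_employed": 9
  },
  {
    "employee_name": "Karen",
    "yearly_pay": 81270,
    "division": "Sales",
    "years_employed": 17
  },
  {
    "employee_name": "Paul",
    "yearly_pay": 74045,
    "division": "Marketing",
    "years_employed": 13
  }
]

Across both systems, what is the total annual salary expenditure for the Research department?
163279

Schema mappings:
- "department" (system_hr1) = "division" (system_hr2) = department
- "annual_salary" (system_hr1) = "yearly_pay" (system_hr2) = salary

Research salaries from system_hr1: 100429
Research salaries from system_hr2: 62850

Total: 100429 + 62850 = 163279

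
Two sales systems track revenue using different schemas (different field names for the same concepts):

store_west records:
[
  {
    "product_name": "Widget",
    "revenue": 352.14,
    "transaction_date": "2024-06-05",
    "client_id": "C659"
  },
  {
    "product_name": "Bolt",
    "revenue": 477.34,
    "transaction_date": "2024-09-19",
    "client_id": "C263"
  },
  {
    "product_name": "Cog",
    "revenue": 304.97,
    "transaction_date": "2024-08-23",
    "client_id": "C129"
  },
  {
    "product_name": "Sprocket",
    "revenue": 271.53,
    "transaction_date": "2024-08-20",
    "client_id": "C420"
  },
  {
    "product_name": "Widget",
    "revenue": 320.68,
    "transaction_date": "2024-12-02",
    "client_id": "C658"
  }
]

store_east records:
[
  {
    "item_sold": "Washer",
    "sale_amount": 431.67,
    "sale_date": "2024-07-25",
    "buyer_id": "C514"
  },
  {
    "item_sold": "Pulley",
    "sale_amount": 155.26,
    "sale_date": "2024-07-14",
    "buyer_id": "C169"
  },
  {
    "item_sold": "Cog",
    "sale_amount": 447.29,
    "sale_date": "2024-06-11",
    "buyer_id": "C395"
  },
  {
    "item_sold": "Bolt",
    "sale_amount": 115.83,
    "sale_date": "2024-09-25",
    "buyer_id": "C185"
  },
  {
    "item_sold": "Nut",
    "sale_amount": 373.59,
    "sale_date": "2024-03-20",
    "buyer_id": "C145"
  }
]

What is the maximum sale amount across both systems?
477.34

Reconcile: "revenue" (store_west) = "sale_amount" (store_east) = sale amount

Maximum in store_west: 477.34
Maximum in store_east: 447.29

Overall maximum: max(477.34, 447.29) = 477.34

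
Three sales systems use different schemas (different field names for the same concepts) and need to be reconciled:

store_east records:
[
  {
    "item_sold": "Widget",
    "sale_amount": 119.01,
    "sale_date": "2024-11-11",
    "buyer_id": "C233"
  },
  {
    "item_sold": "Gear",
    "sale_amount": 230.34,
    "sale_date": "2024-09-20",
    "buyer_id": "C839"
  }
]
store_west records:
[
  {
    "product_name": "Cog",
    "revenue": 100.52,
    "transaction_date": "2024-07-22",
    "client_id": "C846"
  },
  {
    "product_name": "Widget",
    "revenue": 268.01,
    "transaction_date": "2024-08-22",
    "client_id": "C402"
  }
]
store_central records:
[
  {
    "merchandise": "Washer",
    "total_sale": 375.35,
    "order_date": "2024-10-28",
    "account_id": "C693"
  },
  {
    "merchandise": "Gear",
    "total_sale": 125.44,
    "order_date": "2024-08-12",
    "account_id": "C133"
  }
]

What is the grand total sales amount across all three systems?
1218.67

Schema reconciliation - all amount fields map to sale amount:

store_east (sale_amount): 349.35
store_west (revenue): 368.53
store_central (total_sale): 500.79

Grand total: 1218.67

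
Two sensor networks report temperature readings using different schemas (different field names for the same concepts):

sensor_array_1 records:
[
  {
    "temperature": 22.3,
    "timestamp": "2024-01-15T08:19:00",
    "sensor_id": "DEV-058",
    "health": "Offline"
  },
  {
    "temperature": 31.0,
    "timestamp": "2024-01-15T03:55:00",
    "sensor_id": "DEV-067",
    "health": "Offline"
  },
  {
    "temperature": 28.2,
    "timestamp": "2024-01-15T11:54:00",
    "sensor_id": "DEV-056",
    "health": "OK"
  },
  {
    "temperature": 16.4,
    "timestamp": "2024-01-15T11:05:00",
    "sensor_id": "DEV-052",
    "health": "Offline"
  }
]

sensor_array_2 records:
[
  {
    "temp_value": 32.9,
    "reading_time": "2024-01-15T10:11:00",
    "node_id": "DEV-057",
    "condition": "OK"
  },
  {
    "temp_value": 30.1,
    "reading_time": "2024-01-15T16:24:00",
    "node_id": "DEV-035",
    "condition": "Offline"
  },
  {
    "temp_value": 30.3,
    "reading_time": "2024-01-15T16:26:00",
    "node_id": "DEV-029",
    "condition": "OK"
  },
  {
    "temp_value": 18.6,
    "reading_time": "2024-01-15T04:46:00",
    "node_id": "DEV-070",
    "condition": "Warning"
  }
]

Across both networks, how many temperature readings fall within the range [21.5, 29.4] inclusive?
2

Schema mapping: "temperature" (sensor_array_1) = "temp_value" (sensor_array_2) = temperature

Readings in [21.5, 29.4] from sensor_array_1: 2
Readings in [21.5, 29.4] from sensor_array_2: 0

Total count: 2 + 0 = 2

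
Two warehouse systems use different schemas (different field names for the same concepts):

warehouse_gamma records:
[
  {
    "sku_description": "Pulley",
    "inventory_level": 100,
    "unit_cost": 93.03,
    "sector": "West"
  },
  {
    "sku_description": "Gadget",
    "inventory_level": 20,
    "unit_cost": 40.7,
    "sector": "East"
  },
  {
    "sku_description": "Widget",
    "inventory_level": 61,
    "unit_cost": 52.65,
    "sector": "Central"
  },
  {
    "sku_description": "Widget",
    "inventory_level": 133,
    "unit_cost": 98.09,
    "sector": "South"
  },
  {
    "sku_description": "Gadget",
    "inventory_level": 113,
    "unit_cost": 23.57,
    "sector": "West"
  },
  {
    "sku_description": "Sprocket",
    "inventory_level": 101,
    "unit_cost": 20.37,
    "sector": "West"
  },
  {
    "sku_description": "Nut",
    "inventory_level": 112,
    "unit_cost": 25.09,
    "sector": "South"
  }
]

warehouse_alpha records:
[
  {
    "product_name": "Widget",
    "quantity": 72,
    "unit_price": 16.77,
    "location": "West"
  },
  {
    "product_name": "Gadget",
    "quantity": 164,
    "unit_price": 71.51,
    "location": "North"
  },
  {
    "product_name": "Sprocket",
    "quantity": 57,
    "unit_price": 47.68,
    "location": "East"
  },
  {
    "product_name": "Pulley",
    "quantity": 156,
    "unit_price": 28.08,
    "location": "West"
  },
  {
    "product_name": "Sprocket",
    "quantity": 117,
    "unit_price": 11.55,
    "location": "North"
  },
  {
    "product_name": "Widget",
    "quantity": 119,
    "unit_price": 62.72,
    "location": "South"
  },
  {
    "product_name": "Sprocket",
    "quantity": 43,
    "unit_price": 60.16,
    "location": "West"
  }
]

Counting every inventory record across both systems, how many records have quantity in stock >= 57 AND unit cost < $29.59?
6

Schema mappings:
- "inventory_level" (warehouse_gamma) = "quantity" (warehouse_alpha) = quantity
- "unit_cost" (warehouse_gamma) = "unit_price" (warehouse_alpha) = unit cost

Records meeting both conditions in warehouse_gamma: 3
Records meeting both conditions in warehouse_alpha: 3

Total: 3 + 3 = 6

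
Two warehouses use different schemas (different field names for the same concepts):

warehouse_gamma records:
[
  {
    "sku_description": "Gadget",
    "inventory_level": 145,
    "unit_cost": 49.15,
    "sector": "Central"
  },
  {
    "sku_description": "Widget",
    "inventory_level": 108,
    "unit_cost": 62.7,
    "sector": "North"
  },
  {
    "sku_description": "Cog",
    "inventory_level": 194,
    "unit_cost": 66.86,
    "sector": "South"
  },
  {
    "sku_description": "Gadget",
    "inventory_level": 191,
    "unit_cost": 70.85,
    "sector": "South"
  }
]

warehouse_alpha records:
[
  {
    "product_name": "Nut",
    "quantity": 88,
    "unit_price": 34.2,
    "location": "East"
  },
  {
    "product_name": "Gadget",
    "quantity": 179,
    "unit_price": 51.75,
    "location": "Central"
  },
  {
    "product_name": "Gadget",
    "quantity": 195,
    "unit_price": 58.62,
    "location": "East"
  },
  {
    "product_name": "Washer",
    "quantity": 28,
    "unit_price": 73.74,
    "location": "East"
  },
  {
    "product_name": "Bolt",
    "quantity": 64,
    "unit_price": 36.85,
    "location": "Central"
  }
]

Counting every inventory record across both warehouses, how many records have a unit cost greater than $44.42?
7

Schema mapping: "unit_cost" (warehouse_gamma) = "unit_price" (warehouse_alpha) = unit cost

Records > $44.42 in warehouse_gamma: 4
Records > $44.42 in warehouse_alpha: 3

Total count: 4 + 3 = 7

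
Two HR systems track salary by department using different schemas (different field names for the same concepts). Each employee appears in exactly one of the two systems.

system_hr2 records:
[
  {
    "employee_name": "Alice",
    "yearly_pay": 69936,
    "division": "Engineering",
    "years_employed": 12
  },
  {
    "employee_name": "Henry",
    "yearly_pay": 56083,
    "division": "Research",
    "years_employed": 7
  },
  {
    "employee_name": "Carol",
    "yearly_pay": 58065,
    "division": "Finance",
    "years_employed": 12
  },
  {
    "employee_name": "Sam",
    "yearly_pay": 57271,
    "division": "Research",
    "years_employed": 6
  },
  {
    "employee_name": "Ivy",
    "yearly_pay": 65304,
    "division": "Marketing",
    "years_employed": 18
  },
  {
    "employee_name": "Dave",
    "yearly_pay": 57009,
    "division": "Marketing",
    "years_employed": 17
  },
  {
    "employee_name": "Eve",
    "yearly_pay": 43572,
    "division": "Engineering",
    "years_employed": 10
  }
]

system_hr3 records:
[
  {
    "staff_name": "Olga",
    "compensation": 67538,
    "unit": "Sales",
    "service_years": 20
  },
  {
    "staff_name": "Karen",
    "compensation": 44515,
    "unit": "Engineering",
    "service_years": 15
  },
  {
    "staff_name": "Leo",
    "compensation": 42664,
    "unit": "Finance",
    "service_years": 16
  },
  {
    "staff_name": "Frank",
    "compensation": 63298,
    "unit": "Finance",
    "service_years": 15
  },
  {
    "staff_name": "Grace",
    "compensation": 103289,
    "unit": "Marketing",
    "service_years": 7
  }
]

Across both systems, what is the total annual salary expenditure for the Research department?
113354

Schema mappings:
- "division" (system_hr2) = "unit" (system_hr3) = department
- "yearly_pay" (system_hr2) = "compensation" (system_hr3) = salary

Research salaries from system_hr2: 113354
Research salaries from system_hr3: 0

Total: 113354 + 0 = 113354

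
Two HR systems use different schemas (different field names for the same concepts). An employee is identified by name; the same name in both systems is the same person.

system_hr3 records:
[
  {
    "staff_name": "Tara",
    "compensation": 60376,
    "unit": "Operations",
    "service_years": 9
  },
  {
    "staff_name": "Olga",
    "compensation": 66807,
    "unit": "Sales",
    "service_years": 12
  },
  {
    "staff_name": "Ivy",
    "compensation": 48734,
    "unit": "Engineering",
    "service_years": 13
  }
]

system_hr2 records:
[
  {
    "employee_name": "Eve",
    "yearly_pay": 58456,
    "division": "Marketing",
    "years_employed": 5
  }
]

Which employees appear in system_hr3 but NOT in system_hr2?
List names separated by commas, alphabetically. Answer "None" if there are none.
Ivy, Olga, Tara

Schema mapping: "staff_name" (system_hr3) = "employee_name" (system_hr2) = employee name

Names in system_hr3: ['Ivy', 'Olga', 'Tara']
Names in system_hr2: ['Eve']

In system_hr3 but not system_hr2: ['Ivy', 'Olga', 'Tara']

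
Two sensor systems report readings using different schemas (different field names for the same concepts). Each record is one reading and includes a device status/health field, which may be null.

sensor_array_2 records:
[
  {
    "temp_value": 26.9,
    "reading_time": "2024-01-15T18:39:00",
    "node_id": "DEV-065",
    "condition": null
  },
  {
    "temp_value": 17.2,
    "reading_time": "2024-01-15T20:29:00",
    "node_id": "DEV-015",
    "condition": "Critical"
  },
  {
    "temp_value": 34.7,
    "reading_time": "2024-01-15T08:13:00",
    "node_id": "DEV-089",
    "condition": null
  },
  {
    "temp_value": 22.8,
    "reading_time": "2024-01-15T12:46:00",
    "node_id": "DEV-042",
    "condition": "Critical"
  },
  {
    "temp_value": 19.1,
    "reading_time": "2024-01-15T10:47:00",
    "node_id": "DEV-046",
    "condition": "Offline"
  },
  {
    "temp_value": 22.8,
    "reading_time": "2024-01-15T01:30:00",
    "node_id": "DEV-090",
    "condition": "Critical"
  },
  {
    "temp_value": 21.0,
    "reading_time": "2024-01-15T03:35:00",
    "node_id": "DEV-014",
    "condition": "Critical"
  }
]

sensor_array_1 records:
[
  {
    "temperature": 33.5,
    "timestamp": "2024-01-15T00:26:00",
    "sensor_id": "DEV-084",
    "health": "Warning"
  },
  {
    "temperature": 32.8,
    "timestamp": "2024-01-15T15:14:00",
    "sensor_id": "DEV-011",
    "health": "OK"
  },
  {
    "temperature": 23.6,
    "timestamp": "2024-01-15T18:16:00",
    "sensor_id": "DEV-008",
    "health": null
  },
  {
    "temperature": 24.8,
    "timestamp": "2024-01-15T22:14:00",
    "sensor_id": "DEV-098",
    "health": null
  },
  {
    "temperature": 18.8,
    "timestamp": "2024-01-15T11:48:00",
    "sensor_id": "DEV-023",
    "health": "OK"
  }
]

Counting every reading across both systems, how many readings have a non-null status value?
8

Schema mapping: "condition" (sensor_array_2) = "health" (sensor_array_1) = status

Non-null in sensor_array_2: 5
Non-null in sensor_array_1: 3

Total non-null: 5 + 3 = 8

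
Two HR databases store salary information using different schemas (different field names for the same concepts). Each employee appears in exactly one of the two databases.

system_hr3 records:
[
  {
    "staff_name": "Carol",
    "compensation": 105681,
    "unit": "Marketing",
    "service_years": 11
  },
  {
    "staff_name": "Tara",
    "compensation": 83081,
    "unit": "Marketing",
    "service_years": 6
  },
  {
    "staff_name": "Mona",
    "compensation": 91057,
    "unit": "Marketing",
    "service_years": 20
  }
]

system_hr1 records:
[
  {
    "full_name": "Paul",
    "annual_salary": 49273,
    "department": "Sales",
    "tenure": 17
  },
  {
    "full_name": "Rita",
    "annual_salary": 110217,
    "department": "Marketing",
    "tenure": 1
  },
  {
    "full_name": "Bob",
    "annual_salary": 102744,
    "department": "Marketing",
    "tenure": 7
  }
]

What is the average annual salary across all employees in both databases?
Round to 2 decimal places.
90342.17

Schema mapping: "compensation" (system_hr3) = "annual_salary" (system_hr1) = annual salary

All salaries: [105681, 83081, 91057, 49273, 110217, 102744]
Sum: 542053
Count: 6
Average: 542053 / 6 = 90342.17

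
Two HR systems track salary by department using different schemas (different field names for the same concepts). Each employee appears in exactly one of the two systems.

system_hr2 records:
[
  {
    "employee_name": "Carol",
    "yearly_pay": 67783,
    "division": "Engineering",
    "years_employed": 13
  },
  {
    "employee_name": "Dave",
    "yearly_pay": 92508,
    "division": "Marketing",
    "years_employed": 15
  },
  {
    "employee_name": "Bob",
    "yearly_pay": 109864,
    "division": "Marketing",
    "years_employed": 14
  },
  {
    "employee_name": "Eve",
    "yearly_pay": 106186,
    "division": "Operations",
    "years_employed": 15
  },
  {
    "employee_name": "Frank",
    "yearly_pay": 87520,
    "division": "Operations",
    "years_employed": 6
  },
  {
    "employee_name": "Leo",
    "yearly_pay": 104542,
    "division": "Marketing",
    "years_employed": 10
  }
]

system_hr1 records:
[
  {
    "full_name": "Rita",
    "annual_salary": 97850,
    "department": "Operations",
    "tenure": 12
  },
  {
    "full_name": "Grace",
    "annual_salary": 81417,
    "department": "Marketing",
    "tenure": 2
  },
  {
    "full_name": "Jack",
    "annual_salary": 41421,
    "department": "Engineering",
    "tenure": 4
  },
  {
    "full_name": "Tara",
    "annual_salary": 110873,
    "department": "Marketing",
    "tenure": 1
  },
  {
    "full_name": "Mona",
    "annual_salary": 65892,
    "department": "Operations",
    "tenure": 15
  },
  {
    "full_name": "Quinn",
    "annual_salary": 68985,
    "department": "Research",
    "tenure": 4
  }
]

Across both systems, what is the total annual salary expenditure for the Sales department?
0

Schema mappings:
- "division" (system_hr2) = "department" (system_hr1) = department
- "yearly_pay" (system_hr2) = "annual_salary" (system_hr1) = salary

Sales salaries from system_hr2: 0
Sales salaries from system_hr1: 0

Total: 0 + 0 = 0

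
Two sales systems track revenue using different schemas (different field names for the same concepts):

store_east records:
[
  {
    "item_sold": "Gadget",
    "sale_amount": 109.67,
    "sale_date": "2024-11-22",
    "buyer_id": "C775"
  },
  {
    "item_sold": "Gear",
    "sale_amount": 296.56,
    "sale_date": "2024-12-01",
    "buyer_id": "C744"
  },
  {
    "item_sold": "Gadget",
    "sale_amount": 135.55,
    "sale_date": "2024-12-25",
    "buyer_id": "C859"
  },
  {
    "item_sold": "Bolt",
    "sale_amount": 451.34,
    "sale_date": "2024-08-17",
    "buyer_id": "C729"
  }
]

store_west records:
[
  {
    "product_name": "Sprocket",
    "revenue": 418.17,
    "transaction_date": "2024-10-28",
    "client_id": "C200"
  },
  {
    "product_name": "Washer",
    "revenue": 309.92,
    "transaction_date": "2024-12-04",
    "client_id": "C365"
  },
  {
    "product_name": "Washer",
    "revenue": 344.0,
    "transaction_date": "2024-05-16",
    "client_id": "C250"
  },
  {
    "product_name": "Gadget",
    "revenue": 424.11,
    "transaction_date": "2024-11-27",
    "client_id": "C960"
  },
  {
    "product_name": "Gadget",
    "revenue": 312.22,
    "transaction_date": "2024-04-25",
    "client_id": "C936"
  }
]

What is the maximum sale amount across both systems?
451.34

Reconcile: "sale_amount" (store_east) = "revenue" (store_west) = sale amount

Maximum in store_east: 451.34
Maximum in store_west: 424.11

Overall maximum: max(451.34, 424.11) = 451.34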